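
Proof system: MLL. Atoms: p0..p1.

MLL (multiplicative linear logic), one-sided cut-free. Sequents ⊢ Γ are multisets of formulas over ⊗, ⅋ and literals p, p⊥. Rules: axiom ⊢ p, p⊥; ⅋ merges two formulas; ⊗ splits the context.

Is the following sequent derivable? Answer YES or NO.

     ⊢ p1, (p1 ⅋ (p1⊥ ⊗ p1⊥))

Proof tree:
[⅋]  ⊢ p1, (p1 ⅋ (p1⊥ ⊗ p1⊥))
  [⊗]  ⊢ p1, p1, (p1⊥ ⊗ p1⊥)
    [Ax]  ⊢ p1, p1⊥
    [Ax]  ⊢ p1, p1⊥

Result: YES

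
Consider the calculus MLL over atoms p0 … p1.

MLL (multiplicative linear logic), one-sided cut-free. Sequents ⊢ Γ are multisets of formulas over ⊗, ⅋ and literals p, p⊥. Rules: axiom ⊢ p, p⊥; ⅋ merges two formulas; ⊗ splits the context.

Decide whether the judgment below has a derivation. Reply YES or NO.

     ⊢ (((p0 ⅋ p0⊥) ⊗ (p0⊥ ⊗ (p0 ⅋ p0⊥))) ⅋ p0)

Proof tree:
[⅋]  ⊢ (((p0 ⅋ p0⊥) ⊗ (p0⊥ ⊗ (p0 ⅋ p0⊥))) ⅋ p0)
  [⊗]  ⊢ p0, ((p0 ⅋ p0⊥) ⊗ (p0⊥ ⊗ (p0 ⅋ p0⊥)))
    [⅋]  ⊢ (p0 ⅋ p0⊥)
      [Ax]  ⊢ p0, p0⊥
    [⊗]  ⊢ p0, (p0⊥ ⊗ (p0 ⅋ p0⊥))
      [Ax]  ⊢ p0, p0⊥
      [⅋]  ⊢ (p0 ⅋ p0⊥)
        [Ax]  ⊢ p0, p0⊥

Result: YES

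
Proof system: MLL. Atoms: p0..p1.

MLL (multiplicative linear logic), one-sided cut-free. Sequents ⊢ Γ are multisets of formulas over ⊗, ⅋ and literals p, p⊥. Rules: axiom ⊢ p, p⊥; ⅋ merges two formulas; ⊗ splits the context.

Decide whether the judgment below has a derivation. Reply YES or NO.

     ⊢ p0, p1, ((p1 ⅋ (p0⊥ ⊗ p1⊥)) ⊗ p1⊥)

Proof tree:
[⊗]  ⊢ p0, p1, ((p1 ⅋ (p0⊥ ⊗ p1⊥)) ⊗ p1⊥)
  [⅋]  ⊢ p0, (p1 ⅋ (p0⊥ ⊗ p1⊥))
    [⊗]  ⊢ p0, p1, (p0⊥ ⊗ p1⊥)
      [Ax]  ⊢ p0, p0⊥
      [Ax]  ⊢ p1, p1⊥
  [Ax]  ⊢ p1, p1⊥

Result: YES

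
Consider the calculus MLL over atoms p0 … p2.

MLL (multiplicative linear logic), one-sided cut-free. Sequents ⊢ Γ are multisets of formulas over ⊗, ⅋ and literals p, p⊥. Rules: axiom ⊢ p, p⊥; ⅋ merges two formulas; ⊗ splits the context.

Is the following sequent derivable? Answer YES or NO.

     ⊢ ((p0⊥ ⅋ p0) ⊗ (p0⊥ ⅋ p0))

Derivation (root first):
[⊗]  ⊢ ((p0⊥ ⅋ p0) ⊗ (p0⊥ ⅋ p0))
  [⅋]  ⊢ (p0⊥ ⅋ p0)
    [Ax]  ⊢ p0, p0⊥
  [⅋]  ⊢ (p0⊥ ⅋ p0)
    [Ax]  ⊢ p0, p0⊥

Result: YES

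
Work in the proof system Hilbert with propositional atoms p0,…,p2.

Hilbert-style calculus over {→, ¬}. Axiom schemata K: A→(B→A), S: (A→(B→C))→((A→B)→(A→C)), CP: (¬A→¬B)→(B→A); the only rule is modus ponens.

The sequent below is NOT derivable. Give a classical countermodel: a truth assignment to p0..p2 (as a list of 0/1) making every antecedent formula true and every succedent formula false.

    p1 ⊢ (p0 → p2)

Truth-table refutation:
  v=000: Γ:[p1=F] Δ:[(p0 → p2)=T] refutes=False
  v=001: Γ:[p1=F] Δ:[(p0 → p2)=T] refutes=False
  v=010: Γ:[p1=T] Δ:[(p0 → p2)=T] refutes=False
  v=011: Γ:[p1=T] Δ:[(p0 → p2)=T] refutes=False
  v=100: Γ:[p1=F] Δ:[(p0 → p2)=F] refutes=False
  v=101: Γ:[p1=F] Δ:[(p0 → p2)=T] refutes=False
  v=110: Γ:[p1=T] Δ:[(p0 → p2)=F] refutes=True  ← countermodel

Result: [1, 1, 0]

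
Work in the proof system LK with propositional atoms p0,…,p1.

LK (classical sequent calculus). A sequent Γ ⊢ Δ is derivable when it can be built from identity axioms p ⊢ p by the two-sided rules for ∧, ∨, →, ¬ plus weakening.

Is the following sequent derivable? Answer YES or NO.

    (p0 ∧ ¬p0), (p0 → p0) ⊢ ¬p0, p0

Derivation trace:
[→L] (p0 ∧ ¬p0), (p0 → p0) ⊢ ¬p0, p0
  [WR]  ⊢ p0, ¬p0, p0
    [¬R]  ⊢ p0, ¬p0
      [Ax] p0 ⊢ p0
  [WL] (p0 ∧ ¬p0), p0 ⊢ 
    [∧L] (p0 ∧ ¬p0) ⊢ 
      [¬L] p0, ¬p0 ⊢ 
        [Ax] p0 ⊢ p0

Result: YES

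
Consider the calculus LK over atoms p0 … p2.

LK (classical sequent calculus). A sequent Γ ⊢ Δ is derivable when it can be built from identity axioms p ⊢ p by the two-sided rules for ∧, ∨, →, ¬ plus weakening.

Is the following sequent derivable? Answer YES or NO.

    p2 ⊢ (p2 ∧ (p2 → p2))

Derivation trace:
[∧R] p2 ⊢ (p2 ∧ (p2 → p2))
  [Ax] p2 ⊢ p2
  [→R]  ⊢ (p2 → p2)
    [Ax] p2 ⊢ p2

Result: YES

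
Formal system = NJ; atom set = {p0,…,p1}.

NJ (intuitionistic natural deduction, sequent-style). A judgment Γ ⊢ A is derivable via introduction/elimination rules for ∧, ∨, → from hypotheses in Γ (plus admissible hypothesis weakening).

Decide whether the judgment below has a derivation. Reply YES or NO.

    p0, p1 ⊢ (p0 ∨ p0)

Derivation trace:
[Wk] p0, p1 ⊢ (p0 ∨ p0)
  [∨I₂] p0 ⊢ (p0 ∨ p0)
    [Ax] p0 ⊢ p0

Result: YES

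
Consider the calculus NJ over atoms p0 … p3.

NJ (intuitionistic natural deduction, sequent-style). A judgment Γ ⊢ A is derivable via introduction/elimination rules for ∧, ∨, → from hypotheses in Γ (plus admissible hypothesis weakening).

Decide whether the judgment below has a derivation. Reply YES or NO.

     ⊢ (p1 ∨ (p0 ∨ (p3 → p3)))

Derivation (root first):
[∨I₂]  ⊢ (p1 ∨ (p0 ∨ (p3 → p3)))
  [∨I₂]  ⊢ (p0 ∨ (p3 → p3))
    [→I]  ⊢ (p3 → p3)
      [Ax] p3 ⊢ p3

Result: YES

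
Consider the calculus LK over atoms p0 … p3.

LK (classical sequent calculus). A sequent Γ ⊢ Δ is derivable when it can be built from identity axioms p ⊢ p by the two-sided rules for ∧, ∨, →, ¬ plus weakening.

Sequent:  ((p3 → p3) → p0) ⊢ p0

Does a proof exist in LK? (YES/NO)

Derivation trace:
[→L] ((p3 → p3) → p0) ⊢ p0
  [→R]  ⊢ (p3 → p3)
    [Ax] p3 ⊢ p3
  [Ax] p0 ⊢ p0

Result: YES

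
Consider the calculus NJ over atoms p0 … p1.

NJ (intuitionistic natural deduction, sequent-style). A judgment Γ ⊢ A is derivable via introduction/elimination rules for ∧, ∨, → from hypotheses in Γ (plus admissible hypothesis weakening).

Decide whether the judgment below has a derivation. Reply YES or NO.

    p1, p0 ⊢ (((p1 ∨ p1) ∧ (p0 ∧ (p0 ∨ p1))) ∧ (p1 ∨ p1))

Derivation trace:
[∧I] p1, p0 ⊢ (((p1 ∨ p1) ∧ (p0 ∧ (p0 ∨ p1))) ∧ (p1 ∨ p1))
  [∧I] p1, p0 ⊢ ((p1 ∨ p1) ∧ (p0 ∧ (p0 ∨ p1)))
    [∨I₂] p1 ⊢ (p1 ∨ p1)
      [Ax] p1 ⊢ p1
    [∧I] p1, p0 ⊢ (p0 ∧ (p0 ∨ p1))
      [Ax] p0 ⊢ p0
      [∨I₂] p1 ⊢ (p0 ∨ p1)
        [Ax] p1 ⊢ p1
  [∨I₂] p1 ⊢ (p1 ∨ p1)
    [Ax] p1 ⊢ p1

Result: YES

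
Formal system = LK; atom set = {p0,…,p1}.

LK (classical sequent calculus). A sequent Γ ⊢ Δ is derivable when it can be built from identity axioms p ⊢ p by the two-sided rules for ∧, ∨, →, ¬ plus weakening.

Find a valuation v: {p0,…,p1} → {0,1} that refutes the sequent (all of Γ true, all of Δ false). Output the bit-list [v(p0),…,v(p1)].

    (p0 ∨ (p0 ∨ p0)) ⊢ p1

Truth-table refutation:
  v=00: Γ:[(p0 ∨ (p0 ∨ p0))=F] Δ:[p1=F] refutes=False
  v=01: Γ:[(p0 ∨ (p0 ∨ p0))=F] Δ:[p1=T] refutes=False
  v=10: Γ:[(p0 ∨ (p0 ∨ p0))=T] Δ:[p1=F] refutes=True  ← countermodel

Result: [1, 0]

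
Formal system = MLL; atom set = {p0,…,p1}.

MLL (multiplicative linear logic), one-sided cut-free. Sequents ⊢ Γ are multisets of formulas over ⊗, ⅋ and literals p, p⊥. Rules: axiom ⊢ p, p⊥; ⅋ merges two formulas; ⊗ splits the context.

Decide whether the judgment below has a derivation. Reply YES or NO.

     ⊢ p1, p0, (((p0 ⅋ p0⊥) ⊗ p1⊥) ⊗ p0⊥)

Derivation trace:
[⊗]  ⊢ p1, p0, (((p0 ⅋ p0⊥) ⊗ p1⊥) ⊗ p0⊥)
  [⊗]  ⊢ p1, ((p0 ⅋ p0⊥) ⊗ p1⊥)
    [⅋]  ⊢ (p0 ⅋ p0⊥)
      [Ax]  ⊢ p0, p0⊥
    [Ax]  ⊢ p1, p1⊥
  [Ax]  ⊢ p0, p0⊥

Result: YES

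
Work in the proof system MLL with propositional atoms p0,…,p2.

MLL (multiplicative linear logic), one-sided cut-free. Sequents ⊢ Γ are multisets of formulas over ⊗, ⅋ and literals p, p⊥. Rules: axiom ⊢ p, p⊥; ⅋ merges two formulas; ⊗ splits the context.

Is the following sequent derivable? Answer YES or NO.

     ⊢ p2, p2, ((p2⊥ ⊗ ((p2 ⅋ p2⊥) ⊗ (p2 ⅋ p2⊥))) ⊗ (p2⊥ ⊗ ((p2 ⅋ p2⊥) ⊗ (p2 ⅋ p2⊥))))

Derivation (root first):
[⊗]  ⊢ p2, p2, ((p2⊥ ⊗ ((p2 ⅋ p2⊥) ⊗ (p2 ⅋ p2⊥))) ⊗ (p2⊥ ⊗ ((p2 ⅋ p2⊥) ⊗ (p2 ⅋ p2⊥))))
  [⊗]  ⊢ p2, (p2⊥ ⊗ ((p2 ⅋ p2⊥) ⊗ (p2 ⅋ p2⊥)))
    [Ax]  ⊢ p2, p2⊥
    [⊗]  ⊢ ((p2 ⅋ p2⊥) ⊗ (p2 ⅋ p2⊥))
      [⅋]  ⊢ (p2 ⅋ p2⊥)
        [Ax]  ⊢ p2, p2⊥
      [⅋]  ⊢ (p2 ⅋ p2⊥)
        [Ax]  ⊢ p2, p2⊥
  [⊗]  ⊢ p2, (p2⊥ ⊗ ((p2 ⅋ p2⊥) ⊗ (p2 ⅋ p2⊥)))
    [Ax]  ⊢ p2, p2⊥
    [⊗]  ⊢ ((p2 ⅋ p2⊥) ⊗ (p2 ⅋ p2⊥))
      [⅋]  ⊢ (p2 ⅋ p2⊥)
        [Ax]  ⊢ p2, p2⊥
      [⅋]  ⊢ (p2 ⅋ p2⊥)
        [Ax]  ⊢ p2, p2⊥

Result: YES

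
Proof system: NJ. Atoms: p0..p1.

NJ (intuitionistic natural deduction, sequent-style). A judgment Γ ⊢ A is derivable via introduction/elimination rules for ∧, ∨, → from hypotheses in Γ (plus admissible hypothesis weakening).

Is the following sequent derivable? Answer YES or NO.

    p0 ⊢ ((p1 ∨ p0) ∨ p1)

Proof tree:
[∨I₁] p0 ⊢ ((p1 ∨ p0) ∨ p1)
  [∨I₂] p0 ⊢ (p1 ∨ p0)
    [Ax] p0 ⊢ p0

Result: YES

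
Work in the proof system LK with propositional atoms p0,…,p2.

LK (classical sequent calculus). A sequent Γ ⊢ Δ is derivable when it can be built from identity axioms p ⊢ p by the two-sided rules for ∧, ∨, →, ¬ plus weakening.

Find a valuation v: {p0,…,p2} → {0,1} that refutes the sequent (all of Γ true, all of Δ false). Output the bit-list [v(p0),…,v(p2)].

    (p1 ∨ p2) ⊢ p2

Search for a countermodel by truth-table:
  v=000: Γ:[(p1 ∨ p2)=F] Δ:[p2=F] refutes=False
  v=001: Γ:[(p1 ∨ p2)=T] Δ:[p2=T] refutes=False
  v=010: Γ:[(p1 ∨ p2)=T] Δ:[p2=F] refutes=True  ← countermodel

Result: [0, 1, 0]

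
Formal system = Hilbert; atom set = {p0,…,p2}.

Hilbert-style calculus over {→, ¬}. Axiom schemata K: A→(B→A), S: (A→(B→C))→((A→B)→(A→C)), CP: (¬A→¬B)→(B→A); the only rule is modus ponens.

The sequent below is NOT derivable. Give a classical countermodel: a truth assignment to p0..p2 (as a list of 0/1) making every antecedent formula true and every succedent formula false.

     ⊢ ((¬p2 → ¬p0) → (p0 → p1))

Search for a countermodel by truth-table:
  v=000: Γ:[] Δ:[((¬p2 → ¬p0) → (p0 → p1))=T] refutes=False
  v=001: Γ:[] Δ:[((¬p2 → ¬p0) → (p0 → p1))=T] refutes=False
  v=010: Γ:[] Δ:[((¬p2 → ¬p0) → (p0 → p1))=T] refutes=False
  v=011: Γ:[] Δ:[((¬p2 → ¬p0) → (p0 → p1))=T] refutes=False
  v=100: Γ:[] Δ:[((¬p2 → ¬p0) → (p0 → p1))=T] refutes=False
  v=101: Γ:[] Δ:[((¬p2 → ¬p0) → (p0 → p1))=F] refutes=True  ← countermodel

Result: [1, 0, 1]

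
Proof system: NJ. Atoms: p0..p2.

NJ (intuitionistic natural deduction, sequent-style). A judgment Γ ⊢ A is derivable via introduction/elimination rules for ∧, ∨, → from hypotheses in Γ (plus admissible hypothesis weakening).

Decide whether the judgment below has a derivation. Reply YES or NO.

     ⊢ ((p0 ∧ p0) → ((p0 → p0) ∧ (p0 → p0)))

Proof tree:
[→I]  ⊢ ((p0 ∧ p0) → ((p0 → p0) ∧ (p0 → p0)))
  [Wk] (p0 ∧ p0) ⊢ ((p0 → p0) ∧ (p0 → p0))
    [∧I]  ⊢ ((p0 → p0) ∧ (p0 → p0))
      [→I]  ⊢ (p0 → p0)
        [Ax] p0 ⊢ p0
      [→I]  ⊢ (p0 → p0)
        [Ax] p0 ⊢ p0

Result: YES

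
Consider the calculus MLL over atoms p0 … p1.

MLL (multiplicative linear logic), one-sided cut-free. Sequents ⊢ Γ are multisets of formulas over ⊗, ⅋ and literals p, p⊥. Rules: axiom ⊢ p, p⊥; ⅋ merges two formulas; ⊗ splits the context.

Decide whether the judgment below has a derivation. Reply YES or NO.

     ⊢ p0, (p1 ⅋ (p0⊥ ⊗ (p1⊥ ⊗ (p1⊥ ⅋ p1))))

Derivation trace:
[⅋]  ⊢ p0, (p1 ⅋ (p0⊥ ⊗ (p1⊥ ⊗ (p1⊥ ⅋ p1))))
  [⊗]  ⊢ p0, p1, (p0⊥ ⊗ (p1⊥ ⊗ (p1⊥ ⅋ p1)))
    [Ax]  ⊢ p0, p0⊥
    [⊗]  ⊢ p1, (p1⊥ ⊗ (p1⊥ ⅋ p1))
      [Ax]  ⊢ p1, p1⊥
      [⅋]  ⊢ (p1⊥ ⅋ p1)
        [Ax]  ⊢ p1, p1⊥

Result: YES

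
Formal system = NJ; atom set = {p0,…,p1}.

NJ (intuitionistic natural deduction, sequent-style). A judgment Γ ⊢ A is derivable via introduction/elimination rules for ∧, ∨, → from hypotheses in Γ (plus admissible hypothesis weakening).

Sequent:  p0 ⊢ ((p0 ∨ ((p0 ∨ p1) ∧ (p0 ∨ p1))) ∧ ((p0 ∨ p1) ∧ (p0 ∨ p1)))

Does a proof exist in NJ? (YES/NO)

Derivation (root first):
[∧I] p0 ⊢ ((p0 ∨ ((p0 ∨ p1) ∧ (p0 ∨ p1))) ∧ ((p0 ∨ p1) ∧ (p0 ∨ p1)))
  [∨I₂] p0 ⊢ (p0 ∨ ((p0 ∨ p1) ∧ (p0 ∨ p1)))
    [∧I] p0 ⊢ ((p0 ∨ p1) ∧ (p0 ∨ p1))
      [∨I₁] p0 ⊢ (p0 ∨ p1)
        [Ax] p0 ⊢ p0
      [∨I₁] p0 ⊢ (p0 ∨ p1)
        [Ax] p0 ⊢ p0
  [∧I] p0 ⊢ ((p0 ∨ p1) ∧ (p0 ∨ p1))
    [∨I₁] p0 ⊢ (p0 ∨ p1)
      [Ax] p0 ⊢ p0
    [∨I₁] p0 ⊢ (p0 ∨ p1)
      [Ax] p0 ⊢ p0

Result: YES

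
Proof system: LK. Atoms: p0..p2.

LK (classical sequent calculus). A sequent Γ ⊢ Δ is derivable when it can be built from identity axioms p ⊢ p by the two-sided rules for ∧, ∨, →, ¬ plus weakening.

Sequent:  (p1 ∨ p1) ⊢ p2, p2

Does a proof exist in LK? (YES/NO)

Enumerate valuations to refute Γ ⊢ Δ:
  v=000: Γ:[(p1 ∨ p1)=F] Δ:[p2=F, p2=F] refutes=False
  v=001: Γ:[(p1 ∨ p1)=F] Δ:[p2=T, p2=T] refutes=False
  v=010: Γ:[(p1 ∨ p1)=T] Δ:[p2=F, p2=F] refutes=True  ← countermodel

Result: NO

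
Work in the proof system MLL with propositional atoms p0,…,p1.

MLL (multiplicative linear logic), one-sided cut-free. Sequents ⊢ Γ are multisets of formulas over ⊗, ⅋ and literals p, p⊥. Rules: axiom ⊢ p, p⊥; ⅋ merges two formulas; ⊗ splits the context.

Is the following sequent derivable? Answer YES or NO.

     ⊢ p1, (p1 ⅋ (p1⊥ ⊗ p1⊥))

Proof tree:
[⅋]  ⊢ p1, (p1 ⅋ (p1⊥ ⊗ p1⊥))
  [⊗]  ⊢ p1, p1, (p1⊥ ⊗ p1⊥)
    [Ax]  ⊢ p1, p1⊥
    [Ax]  ⊢ p1, p1⊥

Result: YES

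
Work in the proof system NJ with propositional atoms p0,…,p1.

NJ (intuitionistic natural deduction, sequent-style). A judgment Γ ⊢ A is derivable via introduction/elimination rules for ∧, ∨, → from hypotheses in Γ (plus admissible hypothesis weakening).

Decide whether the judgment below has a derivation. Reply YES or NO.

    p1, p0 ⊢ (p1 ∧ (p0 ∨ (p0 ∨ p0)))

Derivation trace:
[∧I] p1, p0 ⊢ (p1 ∧ (p0 ∨ (p0 ∨ p0)))
  [Wk] p1, p0 ⊢ p1
    [Ax] p1 ⊢ p1
  [∨I₂] p0 ⊢ (p0 ∨ (p0 ∨ p0))
    [∨I₂] p0 ⊢ (p0 ∨ p0)
      [Ax] p0 ⊢ p0

Result: YES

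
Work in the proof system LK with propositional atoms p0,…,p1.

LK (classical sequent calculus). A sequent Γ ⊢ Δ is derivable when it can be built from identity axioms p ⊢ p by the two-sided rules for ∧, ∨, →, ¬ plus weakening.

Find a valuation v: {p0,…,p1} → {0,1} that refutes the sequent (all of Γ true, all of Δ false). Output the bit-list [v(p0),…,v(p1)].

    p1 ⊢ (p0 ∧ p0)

Truth-table refutation:
  v=00: Γ:[p1=F] Δ:[(p0 ∧ p0)=F] refutes=False
  v=01: Γ:[p1=T] Δ:[(p0 ∧ p0)=F] refutes=True  ← countermodel

Result: [0, 1]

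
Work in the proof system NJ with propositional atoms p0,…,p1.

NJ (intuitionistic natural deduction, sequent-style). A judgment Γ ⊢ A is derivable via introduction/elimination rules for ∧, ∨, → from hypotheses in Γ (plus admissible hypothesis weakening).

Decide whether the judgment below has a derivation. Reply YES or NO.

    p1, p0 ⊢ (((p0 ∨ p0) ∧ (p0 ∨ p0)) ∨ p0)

Derivation trace:
[∨I₁] p1, p0 ⊢ (((p0 ∨ p0) ∧ (p0 ∨ p0)) ∨ p0)
  [∧I] p1, p0 ⊢ ((p0 ∨ p0) ∧ (p0 ∨ p0))
    [∨I₁] p0, p1 ⊢ (p0 ∨ p0)
      [Wk] p0, p1 ⊢ p0
        [Ax] p0 ⊢ p0
    [∨I₁] p0, p1 ⊢ (p0 ∨ p0)
      [Wk] p0, p1 ⊢ p0
        [Ax] p0 ⊢ p0

Result: YES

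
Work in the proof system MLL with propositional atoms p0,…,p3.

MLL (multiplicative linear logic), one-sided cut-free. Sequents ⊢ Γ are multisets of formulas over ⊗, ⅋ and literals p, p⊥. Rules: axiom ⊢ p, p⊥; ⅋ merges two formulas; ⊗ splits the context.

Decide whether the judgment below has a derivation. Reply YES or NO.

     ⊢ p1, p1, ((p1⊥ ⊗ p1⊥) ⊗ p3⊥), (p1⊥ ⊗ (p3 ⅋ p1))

Derivation (root first):
[⊗]  ⊢ p1, p1, ((p1⊥ ⊗ p1⊥) ⊗ p3⊥), (p1⊥ ⊗ (p3 ⅋ p1))
  [Ax]  ⊢ p1, p1⊥
  [⅋]  ⊢ p1, ((p1⊥ ⊗ p1⊥) ⊗ p3⊥), (p3 ⅋ p1)
    [⊗]  ⊢ p1, p1, p3, ((p1⊥ ⊗ p1⊥) ⊗ p3⊥)
      [⊗]  ⊢ p1, p1, (p1⊥ ⊗ p1⊥)
        [Ax]  ⊢ p1, p1⊥
        [Ax]  ⊢ p1, p1⊥
      [Ax]  ⊢ p3, p3⊥

Result: YES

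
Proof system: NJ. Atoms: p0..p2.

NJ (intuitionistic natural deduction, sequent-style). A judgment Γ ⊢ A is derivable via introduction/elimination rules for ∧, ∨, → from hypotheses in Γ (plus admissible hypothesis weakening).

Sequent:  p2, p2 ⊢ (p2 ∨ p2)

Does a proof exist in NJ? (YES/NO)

Proof tree:
[Wk] p2, p2 ⊢ (p2 ∨ p2)
  [∨I₂] p2 ⊢ (p2 ∨ p2)
    [Ax] p2 ⊢ p2

Result: YES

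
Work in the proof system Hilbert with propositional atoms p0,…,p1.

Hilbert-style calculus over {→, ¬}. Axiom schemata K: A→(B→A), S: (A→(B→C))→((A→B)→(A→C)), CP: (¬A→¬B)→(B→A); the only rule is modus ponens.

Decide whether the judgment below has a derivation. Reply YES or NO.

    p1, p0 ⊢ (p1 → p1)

Derivation trace:
[MP] p1, p0 ⊢ (p1 → p1)
  [K]  ⊢ (p1 → (p1 → p1))
  [MP] p1, p0 ⊢ p1
    [MP] p1 ⊢ (p0 → p1)
      [K]  ⊢ (p1 → (p0 → p1))
      [Hyp] p1 ⊢ p1
    [Hyp] p0 ⊢ p0

Result: YES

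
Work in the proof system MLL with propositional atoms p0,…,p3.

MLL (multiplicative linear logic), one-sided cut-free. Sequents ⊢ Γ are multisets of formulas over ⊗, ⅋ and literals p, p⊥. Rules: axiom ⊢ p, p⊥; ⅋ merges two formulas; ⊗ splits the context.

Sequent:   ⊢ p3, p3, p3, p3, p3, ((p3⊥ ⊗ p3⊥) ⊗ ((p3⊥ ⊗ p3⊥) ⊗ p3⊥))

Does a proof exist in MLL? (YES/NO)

Derivation trace:
[⊗]  ⊢ p3, p3, p3, p3, p3, ((p3⊥ ⊗ p3⊥) ⊗ ((p3⊥ ⊗ p3⊥) ⊗ p3⊥))
  [⊗]  ⊢ p3, p3, (p3⊥ ⊗ p3⊥)
    [Ax]  ⊢ p3, p3⊥
    [Ax]  ⊢ p3, p3⊥
  [⊗]  ⊢ p3, p3, p3, ((p3⊥ ⊗ p3⊥) ⊗ p3⊥)
    [⊗]  ⊢ p3, p3, (p3⊥ ⊗ p3⊥)
      [Ax]  ⊢ p3, p3⊥
      [Ax]  ⊢ p3, p3⊥
    [Ax]  ⊢ p3, p3⊥

Result: YES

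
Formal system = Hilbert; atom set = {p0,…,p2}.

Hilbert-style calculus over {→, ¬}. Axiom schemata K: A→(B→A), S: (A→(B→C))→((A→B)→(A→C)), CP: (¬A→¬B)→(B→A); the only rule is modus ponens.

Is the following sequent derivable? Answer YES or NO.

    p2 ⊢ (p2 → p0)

Search for a countermodel by truth-table:
  v=000: Γ:[p2=F] Δ:[(p2 → p0)=T] refutes=False
  v=001: Γ:[p2=T] Δ:[(p2 → p0)=F] refutes=True  ← countermodel

Result: NO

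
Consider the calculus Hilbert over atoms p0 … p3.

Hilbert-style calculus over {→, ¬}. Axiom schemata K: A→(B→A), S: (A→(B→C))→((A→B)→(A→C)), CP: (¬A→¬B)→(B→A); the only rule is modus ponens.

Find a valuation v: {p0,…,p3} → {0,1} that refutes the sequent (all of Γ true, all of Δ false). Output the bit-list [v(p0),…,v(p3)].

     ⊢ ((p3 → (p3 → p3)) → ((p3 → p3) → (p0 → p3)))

Truth-table refutation:
  v=0000: Γ:[] Δ:[((p3 → (p3 → p3)) → ((p3 → p3) → (p0 → p3)))=T] refutes=False
  v=0001: Γ:[] Δ:[((p3 → (p3 → p3)) → ((p3 → p3) → (p0 → p3)))=T] refutes=False
  v=0010: Γ:[] Δ:[((p3 → (p3 → p3)) → ((p3 → p3) → (p0 → p3)))=T] refutes=False
  v=0011: Γ:[] Δ:[((p3 → (p3 → p3)) → ((p3 → p3) → (p0 → p3)))=T] refutes=False
  v=0100: Γ:[] Δ:[((p3 → (p3 → p3)) → ((p3 → p3) → (p0 → p3)))=T] refutes=False
  v=0101: Γ:[] Δ:[((p3 → (p3 → p3)) → ((p3 → p3) → (p0 → p3)))=T] refutes=False
  v=0110: Γ:[] Δ:[((p3 → (p3 → p3)) → ((p3 → p3) → (p0 → p3)))=T] refutes=False
  v=0111: Γ:[] Δ:[((p3 → (p3 → p3)) → ((p3 → p3) → (p0 → p3)))=T] refutes=False
  v=1000: Γ:[] Δ:[((p3 → (p3 → p3)) → ((p3 → p3) → (p0 → p3)))=F] refutes=True  ← countermodel

Result: [1, 0, 0, 0]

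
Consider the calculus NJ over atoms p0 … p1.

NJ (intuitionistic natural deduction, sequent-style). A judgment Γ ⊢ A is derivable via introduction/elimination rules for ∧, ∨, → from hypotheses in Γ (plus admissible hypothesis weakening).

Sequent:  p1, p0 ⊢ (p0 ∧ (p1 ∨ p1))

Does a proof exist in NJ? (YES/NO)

Derivation (root first):
[∧I] p1, p0 ⊢ (p0 ∧ (p1 ∨ p1))
  [Ax] p0 ⊢ p0
  [∨I₁] p1 ⊢ (p1 ∨ p1)
    [Ax] p1 ⊢ p1

Result: YES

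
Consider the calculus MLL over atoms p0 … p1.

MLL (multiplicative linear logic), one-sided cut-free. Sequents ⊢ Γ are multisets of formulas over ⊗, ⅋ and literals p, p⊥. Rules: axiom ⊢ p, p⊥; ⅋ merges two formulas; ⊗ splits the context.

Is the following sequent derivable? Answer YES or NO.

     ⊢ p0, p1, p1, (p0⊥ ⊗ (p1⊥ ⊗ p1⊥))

Proof tree:
[⊗]  ⊢ p0, p1, p1, (p0⊥ ⊗ (p1⊥ ⊗ p1⊥))
  [Ax]  ⊢ p0, p0⊥
  [⊗]  ⊢ p1, p1, (p1⊥ ⊗ p1⊥)
    [Ax]  ⊢ p1, p1⊥
    [Ax]  ⊢ p1, p1⊥

Result: YES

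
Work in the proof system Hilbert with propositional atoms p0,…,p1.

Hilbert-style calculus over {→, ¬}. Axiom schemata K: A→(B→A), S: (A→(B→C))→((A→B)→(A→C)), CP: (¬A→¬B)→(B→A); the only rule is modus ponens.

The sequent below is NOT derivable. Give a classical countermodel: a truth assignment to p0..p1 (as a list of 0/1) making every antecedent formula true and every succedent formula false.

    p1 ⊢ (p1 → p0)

Search for a countermodel by truth-table:
  v=00: Γ:[p1=F] Δ:[(p1 → p0)=T] refutes=False
  v=01: Γ:[p1=T] Δ:[(p1 → p0)=F] refutes=True  ← countermodel

Result: [0, 1]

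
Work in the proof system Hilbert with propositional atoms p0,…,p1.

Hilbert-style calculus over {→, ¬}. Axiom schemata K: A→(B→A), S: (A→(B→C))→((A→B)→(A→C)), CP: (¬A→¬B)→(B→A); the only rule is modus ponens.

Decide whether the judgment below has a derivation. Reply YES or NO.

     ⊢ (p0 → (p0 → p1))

Search for a countermodel by truth-table:
  v=00: Γ:[] Δ:[(p0 → (p0 → p1))=T] refutes=False
  v=01: Γ:[] Δ:[(p0 → (p0 → p1))=T] refutes=False
  v=10: Γ:[] Δ:[(p0 → (p0 → p1))=F] refutes=True  ← countermodel

Result: NO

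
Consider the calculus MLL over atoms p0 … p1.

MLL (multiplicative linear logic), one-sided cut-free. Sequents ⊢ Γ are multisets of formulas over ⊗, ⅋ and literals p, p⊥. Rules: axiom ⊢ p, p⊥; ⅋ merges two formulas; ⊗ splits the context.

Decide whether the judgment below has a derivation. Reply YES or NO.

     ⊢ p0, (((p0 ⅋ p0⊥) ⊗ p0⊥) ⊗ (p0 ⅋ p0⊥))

Proof tree:
[⊗]  ⊢ p0, (((p0 ⅋ p0⊥) ⊗ p0⊥) ⊗ (p0 ⅋ p0⊥))
  [⊗]  ⊢ p0, ((p0 ⅋ p0⊥) ⊗ p0⊥)
    [⅋]  ⊢ (p0 ⅋ p0⊥)
      [Ax]  ⊢ p0, p0⊥
    [Ax]  ⊢ p0, p0⊥
  [⅋]  ⊢ (p0 ⅋ p0⊥)
    [Ax]  ⊢ p0, p0⊥

Result: YES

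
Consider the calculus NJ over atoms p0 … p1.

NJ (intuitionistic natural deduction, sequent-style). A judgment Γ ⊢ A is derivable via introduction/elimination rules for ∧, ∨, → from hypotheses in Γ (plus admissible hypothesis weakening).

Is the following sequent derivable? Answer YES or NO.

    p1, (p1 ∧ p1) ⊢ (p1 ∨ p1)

Proof tree:
[Wk] p1, (p1 ∧ p1) ⊢ (p1 ∨ p1)
  [∨I₁] p1 ⊢ (p1 ∨ p1)
    [Ax] p1 ⊢ p1

Result: YES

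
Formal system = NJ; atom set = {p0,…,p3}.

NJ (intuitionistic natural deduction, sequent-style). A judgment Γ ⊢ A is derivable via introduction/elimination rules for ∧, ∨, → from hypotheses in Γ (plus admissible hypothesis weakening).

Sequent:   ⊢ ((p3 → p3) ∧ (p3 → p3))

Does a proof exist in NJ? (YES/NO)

Proof tree:
[∧I]  ⊢ ((p3 → p3) ∧ (p3 → p3))
  [→I]  ⊢ (p3 → p3)
    [Ax] p3 ⊢ p3
  [→I]  ⊢ (p3 → p3)
    [Ax] p3 ⊢ p3

Result: YES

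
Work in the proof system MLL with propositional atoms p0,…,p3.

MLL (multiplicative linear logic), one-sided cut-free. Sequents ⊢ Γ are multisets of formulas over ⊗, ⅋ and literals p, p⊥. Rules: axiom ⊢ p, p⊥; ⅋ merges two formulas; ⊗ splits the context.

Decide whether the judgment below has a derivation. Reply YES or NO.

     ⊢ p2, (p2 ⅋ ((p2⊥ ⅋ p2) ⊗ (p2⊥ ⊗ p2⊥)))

Derivation trace:
[⅋]  ⊢ p2, (p2 ⅋ ((p2⊥ ⅋ p2) ⊗ (p2⊥ ⊗ p2⊥)))
  [⊗]  ⊢ p2, p2, ((p2⊥ ⅋ p2) ⊗ (p2⊥ ⊗ p2⊥))
    [⅋]  ⊢ (p2⊥ ⅋ p2)
      [Ax]  ⊢ p2, p2⊥
    [⊗]  ⊢ p2, p2, (p2⊥ ⊗ p2⊥)
      [Ax]  ⊢ p2, p2⊥
      [Ax]  ⊢ p2, p2⊥

Result: YES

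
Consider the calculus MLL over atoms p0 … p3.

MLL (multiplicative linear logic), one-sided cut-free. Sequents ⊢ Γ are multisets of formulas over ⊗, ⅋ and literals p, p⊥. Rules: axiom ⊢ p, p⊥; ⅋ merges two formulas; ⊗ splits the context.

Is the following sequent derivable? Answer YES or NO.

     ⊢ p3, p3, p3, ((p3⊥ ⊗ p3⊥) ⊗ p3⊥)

Derivation (root first):
[⊗]  ⊢ p3, p3, p3, ((p3⊥ ⊗ p3⊥) ⊗ p3⊥)
  [⊗]  ⊢ p3, p3, (p3⊥ ⊗ p3⊥)
    [Ax]  ⊢ p3, p3⊥
    [Ax]  ⊢ p3, p3⊥
  [Ax]  ⊢ p3, p3⊥

Result: YES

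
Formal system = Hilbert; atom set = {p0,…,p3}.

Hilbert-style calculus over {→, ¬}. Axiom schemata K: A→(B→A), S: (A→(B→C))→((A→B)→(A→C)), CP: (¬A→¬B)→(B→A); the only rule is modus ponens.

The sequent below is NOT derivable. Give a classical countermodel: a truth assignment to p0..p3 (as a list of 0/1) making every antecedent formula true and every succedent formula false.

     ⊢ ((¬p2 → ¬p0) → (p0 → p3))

Enumerate valuations to refute Γ ⊢ Δ:
  v=0000: Γ:[] Δ:[((¬p2 → ¬p0) → (p0 → p3))=T] refutes=False
  v=0001: Γ:[] Δ:[((¬p2 → ¬p0) → (p0 → p3))=T] refutes=False
  v=0010: Γ:[] Δ:[((¬p2 → ¬p0) → (p0 → p3))=T] refutes=False
  v=0011: Γ:[] Δ:[((¬p2 → ¬p0) → (p0 → p3))=T] refutes=False
  v=0100: Γ:[] Δ:[((¬p2 → ¬p0) → (p0 → p3))=T] refutes=False
  v=0101: Γ:[] Δ:[((¬p2 → ¬p0) → (p0 → p3))=T] refutes=False
  v=0110: Γ:[] Δ:[((¬p2 → ¬p0) → (p0 → p3))=T] refutes=False
  v=0111: Γ:[] Δ:[((¬p2 → ¬p0) → (p0 → p3))=T] refutes=False
  v=1000: Γ:[] Δ:[((¬p2 → ¬p0) → (p0 → p3))=T] refutes=False
  v=1001: Γ:[] Δ:[((¬p2 → ¬p0) → (p0 → p3))=T] refutes=False
  v=1010: Γ:[] Δ:[((¬p2 → ¬p0) → (p0 → p3))=F] refutes=True  ← countermodel

Result: [1, 0, 1, 0]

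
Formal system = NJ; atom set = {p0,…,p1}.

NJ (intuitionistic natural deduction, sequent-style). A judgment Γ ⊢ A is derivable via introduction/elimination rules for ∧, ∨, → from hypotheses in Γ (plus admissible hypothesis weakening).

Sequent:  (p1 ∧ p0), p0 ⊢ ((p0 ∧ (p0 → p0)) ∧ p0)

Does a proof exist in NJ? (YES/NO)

Derivation (root first):
[∧I] (p1 ∧ p0), p0 ⊢ ((p0 ∧ (p0 → p0)) ∧ p0)
  [Wk] p0, (p1 ∧ p0) ⊢ (p0 ∧ (p0 → p0))
    [∧I] p0 ⊢ (p0 ∧ (p0 → p0))
      [Ax] p0 ⊢ p0
      [→I]  ⊢ (p0 → p0)
        [Ax] p0 ⊢ p0
  [Ax] p0 ⊢ p0

Result: YES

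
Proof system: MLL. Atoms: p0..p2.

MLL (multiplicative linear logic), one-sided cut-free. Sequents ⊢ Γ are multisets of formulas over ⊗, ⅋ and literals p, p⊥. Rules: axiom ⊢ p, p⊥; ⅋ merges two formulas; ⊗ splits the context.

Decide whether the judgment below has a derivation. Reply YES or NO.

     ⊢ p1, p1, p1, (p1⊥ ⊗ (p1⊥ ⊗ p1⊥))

Proof tree:
[⊗]  ⊢ p1, p1, p1, (p1⊥ ⊗ (p1⊥ ⊗ p1⊥))
  [Ax]  ⊢ p1, p1⊥
  [⊗]  ⊢ p1, p1, (p1⊥ ⊗ p1⊥)
    [Ax]  ⊢ p1, p1⊥
    [Ax]  ⊢ p1, p1⊥

Result: YES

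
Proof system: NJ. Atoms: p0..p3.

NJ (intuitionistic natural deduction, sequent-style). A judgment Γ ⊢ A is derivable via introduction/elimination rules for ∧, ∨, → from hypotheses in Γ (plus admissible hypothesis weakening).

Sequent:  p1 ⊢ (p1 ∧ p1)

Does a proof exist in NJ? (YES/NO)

Derivation (root first):
[∧I] p1 ⊢ (p1 ∧ p1)
  [Wk] p1, p1 ⊢ p1
    [Ax] p1 ⊢ p1
  [Wk] p1, p1 ⊢ p1
    [Ax] p1 ⊢ p1

Result: YES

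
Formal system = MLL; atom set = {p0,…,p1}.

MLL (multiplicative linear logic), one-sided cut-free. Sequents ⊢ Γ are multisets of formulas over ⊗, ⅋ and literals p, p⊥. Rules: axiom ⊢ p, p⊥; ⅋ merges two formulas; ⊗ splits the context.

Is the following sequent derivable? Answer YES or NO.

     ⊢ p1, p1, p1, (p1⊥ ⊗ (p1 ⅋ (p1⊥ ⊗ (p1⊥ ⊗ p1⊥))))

Proof tree:
[⊗]  ⊢ p1, p1, p1, (p1⊥ ⊗ (p1 ⅋ (p1⊥ ⊗ (p1⊥ ⊗ p1⊥))))
  [Ax]  ⊢ p1, p1⊥
  [⅋]  ⊢ p1, p1, (p1 ⅋ (p1⊥ ⊗ (p1⊥ ⊗ p1⊥)))
    [⊗]  ⊢ p1, p1, p1, (p1⊥ ⊗ (p1⊥ ⊗ p1⊥))
      [Ax]  ⊢ p1, p1⊥
      [⊗]  ⊢ p1, p1, (p1⊥ ⊗ p1⊥)
        [Ax]  ⊢ p1, p1⊥
        [Ax]  ⊢ p1, p1⊥

Result: YES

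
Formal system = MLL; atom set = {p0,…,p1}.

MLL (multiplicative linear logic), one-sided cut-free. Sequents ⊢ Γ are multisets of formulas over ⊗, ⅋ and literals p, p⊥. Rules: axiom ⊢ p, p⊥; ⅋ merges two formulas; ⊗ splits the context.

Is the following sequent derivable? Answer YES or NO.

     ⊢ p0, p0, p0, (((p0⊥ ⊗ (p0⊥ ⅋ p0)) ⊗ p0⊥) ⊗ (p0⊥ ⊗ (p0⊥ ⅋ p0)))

Derivation (root first):
[⊗]  ⊢ p0, p0, p0, (((p0⊥ ⊗ (p0⊥ ⅋ p0)) ⊗ p0⊥) ⊗ (p0⊥ ⊗ (p0⊥ ⅋ p0)))
  [⊗]  ⊢ p0, p0, ((p0⊥ ⊗ (p0⊥ ⅋ p0)) ⊗ p0⊥)
    [⊗]  ⊢ p0, (p0⊥ ⊗ (p0⊥ ⅋ p0))
      [Ax]  ⊢ p0, p0⊥
      [⅋]  ⊢ (p0⊥ ⅋ p0)
        [Ax]  ⊢ p0, p0⊥
    [Ax]  ⊢ p0, p0⊥
  [⊗]  ⊢ p0, (p0⊥ ⊗ (p0⊥ ⅋ p0))
    [Ax]  ⊢ p0, p0⊥
    [⅋]  ⊢ (p0⊥ ⅋ p0)
      [Ax]  ⊢ p0, p0⊥

Result: YES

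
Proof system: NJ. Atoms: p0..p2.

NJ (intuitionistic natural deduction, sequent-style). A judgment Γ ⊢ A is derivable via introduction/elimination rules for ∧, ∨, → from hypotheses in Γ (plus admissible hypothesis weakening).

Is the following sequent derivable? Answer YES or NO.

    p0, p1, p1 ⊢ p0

Proof tree:
[Wk] p0, p1, p1 ⊢ p0
  [Wk] p0, p1 ⊢ p0
    [Ax] p0 ⊢ p0

Result: YES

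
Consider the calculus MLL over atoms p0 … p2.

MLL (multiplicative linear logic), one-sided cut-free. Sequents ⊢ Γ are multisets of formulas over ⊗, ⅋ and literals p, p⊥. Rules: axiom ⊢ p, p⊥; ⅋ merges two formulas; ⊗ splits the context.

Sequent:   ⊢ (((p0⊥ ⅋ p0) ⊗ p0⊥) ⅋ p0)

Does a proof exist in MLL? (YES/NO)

Derivation (root first):
[⅋]  ⊢ (((p0⊥ ⅋ p0) ⊗ p0⊥) ⅋ p0)
  [⊗]  ⊢ p0, ((p0⊥ ⅋ p0) ⊗ p0⊥)
    [⅋]  ⊢ (p0⊥ ⅋ p0)
      [Ax]  ⊢ p0, p0⊥
    [Ax]  ⊢ p0, p0⊥

Result: YES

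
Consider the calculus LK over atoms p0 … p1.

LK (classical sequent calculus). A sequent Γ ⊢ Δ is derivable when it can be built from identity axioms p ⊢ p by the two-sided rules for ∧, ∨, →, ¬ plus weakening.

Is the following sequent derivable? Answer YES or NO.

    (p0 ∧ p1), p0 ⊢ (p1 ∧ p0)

Proof tree:
[WL] (p0 ∧ p1), p0 ⊢ (p1 ∧ p0)
  [∧L] (p0 ∧ p1) ⊢ (p1 ∧ p0)
    [∧R] p1, p0 ⊢ (p1 ∧ p0)
      [Ax] p1 ⊢ p1
      [Ax] p0 ⊢ p0

Result: YES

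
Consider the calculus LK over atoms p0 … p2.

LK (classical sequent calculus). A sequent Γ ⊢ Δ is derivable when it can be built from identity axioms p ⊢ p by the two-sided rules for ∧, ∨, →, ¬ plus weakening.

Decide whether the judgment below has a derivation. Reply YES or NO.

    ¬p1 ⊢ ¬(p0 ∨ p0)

Enumerate valuations to refute Γ ⊢ Δ:
  v=000: Γ:[¬p1=T] Δ:[¬(p0 ∨ p0)=T] refutes=False
  v=001: Γ:[¬p1=T] Δ:[¬(p0 ∨ p0)=T] refutes=False
  v=010: Γ:[¬p1=F] Δ:[¬(p0 ∨ p0)=T] refutes=False
  v=011: Γ:[¬p1=F] Δ:[¬(p0 ∨ p0)=T] refutes=False
  v=100: Γ:[¬p1=T] Δ:[¬(p0 ∨ p0)=F] refutes=True  ← countermodel

Result: NO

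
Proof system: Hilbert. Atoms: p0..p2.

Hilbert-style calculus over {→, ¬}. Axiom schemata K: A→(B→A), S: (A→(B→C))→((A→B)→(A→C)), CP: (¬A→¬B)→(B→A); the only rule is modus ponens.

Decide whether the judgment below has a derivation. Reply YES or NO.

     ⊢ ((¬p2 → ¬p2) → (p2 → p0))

Enumerate valuations to refute Γ ⊢ Δ:
  v=000: Γ:[] Δ:[((¬p2 → ¬p2) → (p2 → p0))=T] refutes=False
  v=001: Γ:[] Δ:[((¬p2 → ¬p2) → (p2 → p0))=F] refutes=True  ← countermodel

Result: NO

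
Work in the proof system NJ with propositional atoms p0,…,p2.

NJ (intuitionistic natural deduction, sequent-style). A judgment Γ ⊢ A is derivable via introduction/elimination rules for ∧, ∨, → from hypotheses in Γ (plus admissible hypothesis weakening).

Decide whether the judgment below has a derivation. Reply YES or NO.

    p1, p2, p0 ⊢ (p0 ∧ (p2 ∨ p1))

Proof tree:
[∧I] p1, p2, p0 ⊢ (p0 ∧ (p2 ∨ p1))
  [Ax] p0 ⊢ p0
  [Wk] p1, p2 ⊢ (p2 ∨ p1)
    [∨I₂] p1 ⊢ (p2 ∨ p1)
      [Ax] p1 ⊢ p1

Result: YES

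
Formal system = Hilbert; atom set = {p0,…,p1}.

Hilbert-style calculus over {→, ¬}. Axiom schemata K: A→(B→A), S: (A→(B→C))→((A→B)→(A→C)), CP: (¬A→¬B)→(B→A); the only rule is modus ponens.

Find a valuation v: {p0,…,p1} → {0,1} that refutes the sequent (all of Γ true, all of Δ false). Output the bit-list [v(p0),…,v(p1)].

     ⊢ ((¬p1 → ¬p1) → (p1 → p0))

Truth-table refutation:
  v=00: Γ:[] Δ:[((¬p1 → ¬p1) → (p1 → p0))=T] refutes=False
  v=01: Γ:[] Δ:[((¬p1 → ¬p1) → (p1 → p0))=F] refutes=True  ← countermodel

Result: [0, 1]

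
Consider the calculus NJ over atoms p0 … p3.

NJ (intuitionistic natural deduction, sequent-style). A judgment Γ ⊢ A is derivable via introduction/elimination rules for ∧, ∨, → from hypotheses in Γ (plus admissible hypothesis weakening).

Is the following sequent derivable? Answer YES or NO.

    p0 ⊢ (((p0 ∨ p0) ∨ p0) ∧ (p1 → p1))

Derivation (root first):
[∧I] p0 ⊢ (((p0 ∨ p0) ∨ p0) ∧ (p1 → p1))
  [∨I₁] p0 ⊢ ((p0 ∨ p0) ∨ p0)
    [∨I₂] p0 ⊢ (p0 ∨ p0)
      [Ax] p0 ⊢ p0
  [→I]  ⊢ (p1 → p1)
    [Ax] p1 ⊢ p1

Result: YES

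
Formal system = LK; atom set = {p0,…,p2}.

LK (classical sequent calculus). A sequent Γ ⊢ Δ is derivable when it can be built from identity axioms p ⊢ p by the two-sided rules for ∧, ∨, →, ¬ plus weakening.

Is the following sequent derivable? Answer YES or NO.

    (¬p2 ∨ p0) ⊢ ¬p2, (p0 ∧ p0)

Derivation trace:
[∨L] (¬p2 ∨ p0) ⊢ ¬p2, (p0 ∧ p0)
  [¬R] ¬p2 ⊢ ¬p2
    [¬L] p2, ¬p2 ⊢ 
      [Ax] p2 ⊢ p2
  [∧R] p0 ⊢ (p0 ∧ p0)
    [Ax] p0 ⊢ p0
    [Ax] p0 ⊢ p0

Result: YES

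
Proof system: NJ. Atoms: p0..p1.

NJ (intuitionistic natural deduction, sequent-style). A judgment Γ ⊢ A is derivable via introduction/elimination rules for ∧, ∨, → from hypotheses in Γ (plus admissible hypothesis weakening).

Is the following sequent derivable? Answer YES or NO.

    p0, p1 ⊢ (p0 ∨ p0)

Proof tree:
[∨I₂] p0, p1 ⊢ (p0 ∨ p0)
  [Wk] p0, p1 ⊢ p0
    [Ax] p0 ⊢ p0

Result: YES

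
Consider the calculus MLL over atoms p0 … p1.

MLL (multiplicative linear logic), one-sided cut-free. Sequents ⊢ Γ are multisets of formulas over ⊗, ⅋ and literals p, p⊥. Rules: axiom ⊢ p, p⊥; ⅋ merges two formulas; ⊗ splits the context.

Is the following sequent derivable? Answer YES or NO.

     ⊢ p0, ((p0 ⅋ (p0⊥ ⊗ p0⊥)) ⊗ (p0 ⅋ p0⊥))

Derivation (root first):
[⊗]  ⊢ p0, ((p0 ⅋ (p0⊥ ⊗ p0⊥)) ⊗ (p0 ⅋ p0⊥))
  [⅋]  ⊢ p0, (p0 ⅋ (p0⊥ ⊗ p0⊥))
    [⊗]  ⊢ p0, p0, (p0⊥ ⊗ p0⊥)
      [Ax]  ⊢ p0, p0⊥
      [Ax]  ⊢ p0, p0⊥
  [⅋]  ⊢ (p0 ⅋ p0⊥)
    [Ax]  ⊢ p0, p0⊥

Result: YES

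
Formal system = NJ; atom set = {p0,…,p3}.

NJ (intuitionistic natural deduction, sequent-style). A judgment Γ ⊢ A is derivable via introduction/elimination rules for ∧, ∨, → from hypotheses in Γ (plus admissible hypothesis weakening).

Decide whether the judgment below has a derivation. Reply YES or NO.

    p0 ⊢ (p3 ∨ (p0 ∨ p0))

Proof tree:
[∨I₂] p0 ⊢ (p3 ∨ (p0 ∨ p0))
  [∨I₁] p0 ⊢ (p0 ∨ p0)
    [Ax] p0 ⊢ p0

Result: YES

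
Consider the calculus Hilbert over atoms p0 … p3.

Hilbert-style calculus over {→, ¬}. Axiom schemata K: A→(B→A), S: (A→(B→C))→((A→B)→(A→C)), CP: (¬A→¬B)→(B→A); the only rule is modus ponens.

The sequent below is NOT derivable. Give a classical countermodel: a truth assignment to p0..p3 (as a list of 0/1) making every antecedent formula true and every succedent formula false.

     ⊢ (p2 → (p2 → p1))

Search for a countermodel by truth-table:
  v=0000: Γ:[] Δ:[(p2 → (p2 → p1))=T] refutes=False
  v=0001: Γ:[] Δ:[(p2 → (p2 → p1))=T] refutes=False
  v=0010: Γ:[] Δ:[(p2 → (p2 → p1))=F] refutes=True  ← countermodel

Result: [0, 0, 1, 0]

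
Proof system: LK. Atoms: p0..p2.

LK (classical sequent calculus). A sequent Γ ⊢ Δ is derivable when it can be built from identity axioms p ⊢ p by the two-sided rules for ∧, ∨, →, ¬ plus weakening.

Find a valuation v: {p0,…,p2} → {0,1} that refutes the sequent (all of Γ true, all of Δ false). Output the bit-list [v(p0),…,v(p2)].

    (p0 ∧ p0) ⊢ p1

Search for a countermodel by truth-table:
  v=000: Γ:[(p0 ∧ p0)=F] Δ:[p1=F] refutes=False
  v=001: Γ:[(p0 ∧ p0)=F] Δ:[p1=F] refutes=False
  v=010: Γ:[(p0 ∧ p0)=F] Δ:[p1=T] refutes=False
  v=011: Γ:[(p0 ∧ p0)=F] Δ:[p1=T] refutes=False
  v=100: Γ:[(p0 ∧ p0)=T] Δ:[p1=F] refutes=True  ← countermodel

Result: [1, 0, 0]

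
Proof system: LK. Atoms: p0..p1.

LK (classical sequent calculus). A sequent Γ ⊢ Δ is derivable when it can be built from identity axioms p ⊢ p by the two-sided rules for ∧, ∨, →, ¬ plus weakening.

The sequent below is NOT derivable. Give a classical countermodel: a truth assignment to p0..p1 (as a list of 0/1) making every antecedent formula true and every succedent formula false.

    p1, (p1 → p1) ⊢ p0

Enumerate valuations to refute Γ ⊢ Δ:
  v=00: Γ:[p1=F, (p1 → p1)=T] Δ:[p0=F] refutes=False
  v=01: Γ:[p1=T, (p1 → p1)=T] Δ:[p0=F] refutes=True  ← countermodel

Result: [0, 1]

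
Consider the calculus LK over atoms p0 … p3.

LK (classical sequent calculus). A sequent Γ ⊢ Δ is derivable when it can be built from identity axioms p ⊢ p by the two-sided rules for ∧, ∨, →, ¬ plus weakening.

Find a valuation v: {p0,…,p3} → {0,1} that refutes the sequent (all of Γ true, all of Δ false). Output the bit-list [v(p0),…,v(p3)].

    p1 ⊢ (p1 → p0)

Truth-table refutation:
  v=0000: Γ:[p1=F] Δ:[(p1 → p0)=T] refutes=False
  v=0001: Γ:[p1=F] Δ:[(p1 → p0)=T] refutes=False
  v=0010: Γ:[p1=F] Δ:[(p1 → p0)=T] refutes=False
  v=0011: Γ:[p1=F] Δ:[(p1 → p0)=T] refutes=False
  v=0100: Γ:[p1=T] Δ:[(p1 → p0)=F] refutes=True  ← countermodel

Result: [0, 1, 0, 0]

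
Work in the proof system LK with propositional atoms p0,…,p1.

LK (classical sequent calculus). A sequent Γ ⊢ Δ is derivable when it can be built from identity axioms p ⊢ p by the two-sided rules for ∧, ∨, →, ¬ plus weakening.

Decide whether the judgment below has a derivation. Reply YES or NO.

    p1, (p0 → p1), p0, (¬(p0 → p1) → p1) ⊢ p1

Proof tree:
[→L] p1, (p0 → p1), p0, (¬(p0 → p1) → p1) ⊢ p1
  [¬R] p0 ⊢ p1, ¬(p0 → p1)
    [→L] p0, (p0 → p1) ⊢ p1
      [Ax] p0 ⊢ p0
      [Ax] p1 ⊢ p1
  [WL] p0, (p0 → p1), p1, p1 ⊢ p1
    [WL] p0, (p0 → p1), p1 ⊢ p1
      [→L] p0, (p0 → p1) ⊢ p1
        [Ax] p0 ⊢ p0
        [Ax] p1 ⊢ p1

Result: YES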